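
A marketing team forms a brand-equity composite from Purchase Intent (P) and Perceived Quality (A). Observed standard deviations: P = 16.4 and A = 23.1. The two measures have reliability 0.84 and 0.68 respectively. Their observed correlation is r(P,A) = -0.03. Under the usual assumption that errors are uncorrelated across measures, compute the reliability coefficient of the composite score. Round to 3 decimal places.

0.726

Var(P+A) = 16.4² + 23.1² + 2·[16.4·23.1·(-0.03)] = 802.57 − 22.7304 = 779.84.
With uncorrelated errors the cross-covariances are all true-score covariance, so they carry over unchanged; only the diagonal terms shrink to ρᵢσᵢ².
True-score variance = [16.4²·0.84 + 23.1²·0.68] − 22.7304 = 588.781 − 22.7304 = 566.051.
Reliability = 566.051 / 779.84 = 0.726.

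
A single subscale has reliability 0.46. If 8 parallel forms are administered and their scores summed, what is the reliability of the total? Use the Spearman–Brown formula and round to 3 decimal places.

ρ_k = kρ / (1 + (k−1)ρ) = 8·0.46 / (1 + 7·0.46) = 3.680 / 4.220 = 0.872.

0.872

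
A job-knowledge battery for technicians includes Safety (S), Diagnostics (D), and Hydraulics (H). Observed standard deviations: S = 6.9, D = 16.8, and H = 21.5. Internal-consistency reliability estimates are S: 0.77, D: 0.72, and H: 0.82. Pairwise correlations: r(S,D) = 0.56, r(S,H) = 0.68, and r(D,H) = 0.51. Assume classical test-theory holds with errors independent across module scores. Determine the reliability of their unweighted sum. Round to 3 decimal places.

0.884

Var(S+D+H) = 6.9² + 16.8² + 21.5² + 2·[6.9·16.8·0.56 + 6.9·21.5·0.68 + 16.8·21.5·0.51] = 792.1 + 700.01 = 1492.11.
Under uncorrelated errors the observed covariances equal the true-score covariances, so only the own-variance terms attenuate.
True-score variance = [6.9²·0.77 + 16.8²·0.72 + 21.5²·0.82] + 700.01 = 618.917 + 700.01 = 1318.93.
Reliability = 1318.93 / 1492.11 = 0.884.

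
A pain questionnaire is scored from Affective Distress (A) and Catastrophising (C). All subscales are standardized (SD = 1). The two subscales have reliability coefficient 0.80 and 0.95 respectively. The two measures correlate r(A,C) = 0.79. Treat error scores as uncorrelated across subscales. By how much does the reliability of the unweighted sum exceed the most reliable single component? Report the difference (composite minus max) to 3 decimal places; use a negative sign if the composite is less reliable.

Var(sum) = 2 + 1.58 = 3.58; true-score variance = 1.75 + 1.58 = 3.33; composite reliability = 0.9302.
Max component reliability = 0.9500.
Difference = 0.9302 − 0.9500 = -0.020.

-0.020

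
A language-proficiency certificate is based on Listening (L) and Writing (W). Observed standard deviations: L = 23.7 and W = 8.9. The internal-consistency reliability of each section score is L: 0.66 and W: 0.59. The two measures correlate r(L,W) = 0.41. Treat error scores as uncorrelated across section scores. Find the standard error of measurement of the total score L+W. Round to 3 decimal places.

14.948

Var(total) = 640.9 + 172.963 = 813.863.
True-score variance = 417.449 + 172.963 = 590.412, so reliability = 0.7254.
Error variance = 813.863 − 590.412 = 223.451; SEM = √223.451 = 14.948.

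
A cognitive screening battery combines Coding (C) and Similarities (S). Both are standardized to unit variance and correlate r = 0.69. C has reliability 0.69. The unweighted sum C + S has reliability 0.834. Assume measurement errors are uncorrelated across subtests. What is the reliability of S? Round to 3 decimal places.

Var(C+S) = 2 + 2·0.69 = 3.380.
True-score variance = ρ_C + ρ_S + 2·0.69, so 0.834 = (0.69 + ρ_S + 1.38) / 3.380.
ρ_S = 0.834·3.380 − 0.69 − 1.38 = 0.749.

0.749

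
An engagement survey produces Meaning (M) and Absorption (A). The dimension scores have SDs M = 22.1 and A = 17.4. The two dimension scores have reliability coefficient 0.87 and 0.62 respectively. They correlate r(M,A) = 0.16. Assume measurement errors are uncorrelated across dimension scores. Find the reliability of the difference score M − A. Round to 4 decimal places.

Var(M−A) = 22.1² + 17.4² − 2·22.1·17.4·0.16 = 791.17 − 123.053 = 668.117.
Under uncorrelated errors the observed covariances equal the true-score covariances, so only the own-variance terms attenuate.
True-score variance = [22.1²·0.87 + 17.4²·0.62] − 123.053 = 612.628 − 123.053 = 489.575.
Reliability = 489.575 / 668.117 = 0.7328.

0.7328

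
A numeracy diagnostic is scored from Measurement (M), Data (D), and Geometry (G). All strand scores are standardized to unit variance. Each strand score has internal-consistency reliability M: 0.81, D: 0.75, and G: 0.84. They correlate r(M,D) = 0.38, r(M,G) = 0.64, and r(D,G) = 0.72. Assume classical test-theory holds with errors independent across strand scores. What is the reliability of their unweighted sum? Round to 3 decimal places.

0.907

Var(M+D+G) = 3 + 2·[0.38 + 0.64 + 0.72] = 3 + 3.48 = 6.48.
Because errors are independent across components, Cov(Tᵢ,Tⱼ) = Cov(Xᵢ,Xⱼ); the off-diagonal part of the true-score variance is the same as above.
True-score variance = [0.81 + 0.75 + 0.84] + 3.48 = 2.4 + 3.48 = 5.88.
Reliability = 5.88 / 6.48 = 0.907.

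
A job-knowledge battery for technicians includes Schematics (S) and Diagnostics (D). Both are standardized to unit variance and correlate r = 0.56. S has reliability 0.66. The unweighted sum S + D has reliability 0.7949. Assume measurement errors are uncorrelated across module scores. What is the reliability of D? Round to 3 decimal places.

0.700

Var(S+D) = 2 + 2·0.56 = 3.120.
True-score variance = ρ_S + ρ_D + 2·0.56, so 0.7949 = (0.66 + ρ_D + 1.12) / 3.120.
ρ_D = 0.7949·3.120 − 0.66 − 1.12 = 0.700.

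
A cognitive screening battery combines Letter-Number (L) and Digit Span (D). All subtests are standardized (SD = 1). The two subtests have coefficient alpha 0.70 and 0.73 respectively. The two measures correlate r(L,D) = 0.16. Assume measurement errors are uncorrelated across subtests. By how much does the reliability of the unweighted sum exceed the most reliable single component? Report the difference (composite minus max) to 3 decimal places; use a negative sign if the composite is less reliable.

0.024

Var(sum) = 2 + 0.32 = 2.32; true-score variance = 1.43 + 0.32 = 1.75; composite reliability = 0.7543.
Max component reliability = 0.7300.
Difference = 0.7543 − 0.7300 = 0.024.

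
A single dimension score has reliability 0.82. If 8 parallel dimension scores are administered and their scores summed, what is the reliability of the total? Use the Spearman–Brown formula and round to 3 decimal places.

0.973

ρ_k = kρ / (1 + (k−1)ρ) = 8·0.82 / (1 + 7·0.82) = 6.560 / 6.740 = 0.973.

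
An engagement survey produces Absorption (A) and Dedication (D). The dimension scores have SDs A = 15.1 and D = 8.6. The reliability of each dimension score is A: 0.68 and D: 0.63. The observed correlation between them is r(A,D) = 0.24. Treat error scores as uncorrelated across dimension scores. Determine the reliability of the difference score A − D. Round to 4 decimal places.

Var(A−D) = 15.1² + 8.6² − 2·15.1·8.6·0.24 = 301.97 − 62.3328 = 239.637.
Under uncorrelated errors the observed covariances equal the true-score covariances, so only the own-variance terms attenuate.
True-score variance = [15.1²·0.68 + 8.6²·0.63] − 62.3328 = 201.642 − 62.3328 = 139.309.
Reliability = 139.309 / 239.637 = 0.5813.

0.5813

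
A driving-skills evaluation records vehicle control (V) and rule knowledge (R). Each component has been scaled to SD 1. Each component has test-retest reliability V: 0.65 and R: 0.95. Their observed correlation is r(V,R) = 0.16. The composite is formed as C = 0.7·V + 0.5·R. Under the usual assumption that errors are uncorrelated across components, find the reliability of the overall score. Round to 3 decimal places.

Var(C) = 0.7² + 0.5² + 2·[0.35·0.16] = 0.74 + 0.112 = 0.852.
Because errors are independent across components, Cov(Tᵢ,Tⱼ) = Cov(Xᵢ,Xⱼ); the off-diagonal part of the true-score variance is the same as above.
True-score variance = [0.7²·0.65 + 0.5²·0.95] + 0.112 = 0.556 + 0.112 = 0.668.
Reliability = 0.668 / 0.852 = 0.784.

0.784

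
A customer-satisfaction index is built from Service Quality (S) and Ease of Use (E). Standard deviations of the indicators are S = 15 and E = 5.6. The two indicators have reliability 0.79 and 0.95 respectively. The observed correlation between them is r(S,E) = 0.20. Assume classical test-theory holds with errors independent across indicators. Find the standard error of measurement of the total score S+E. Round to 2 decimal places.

6.99

Var(total) = 256.36 + 33.6 = 289.96.
True-score variance = 207.542 + 33.6 = 241.142, so reliability = 0.8316.
Error variance = 289.96 − 241.142 = 48.818; SEM = √48.818 = 6.99.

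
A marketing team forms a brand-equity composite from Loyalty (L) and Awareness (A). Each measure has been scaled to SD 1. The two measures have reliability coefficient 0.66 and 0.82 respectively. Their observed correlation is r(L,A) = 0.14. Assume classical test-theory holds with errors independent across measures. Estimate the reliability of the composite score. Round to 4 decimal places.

0.7719

Var(L+A) = 2 + 2·[0.14] = 2 + 0.28 = 2.28.
Because errors are independent across components, Cov(Tᵢ,Tⱼ) = Cov(Xᵢ,Xⱼ); the off-diagonal part of the true-score variance is the same as above.
True-score variance = [0.66 + 0.82] + 0.28 = 1.48 + 0.28 = 1.76.
Reliability = 1.76 / 2.28 = 0.7719.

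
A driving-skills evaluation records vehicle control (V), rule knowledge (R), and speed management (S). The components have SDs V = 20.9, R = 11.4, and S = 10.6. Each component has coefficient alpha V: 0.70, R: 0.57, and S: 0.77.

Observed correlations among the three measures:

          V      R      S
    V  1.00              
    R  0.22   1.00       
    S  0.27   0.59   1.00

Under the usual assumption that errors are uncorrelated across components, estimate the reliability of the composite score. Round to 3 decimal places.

Var(V+R+S) = 20.9² + 11.4² + 10.6² + 2·[20.9·11.4·0.22 + 20.9·10.6·0.27 + 11.4·10.6·0.59] = 679.13 + 367.057 = 1046.19.
Under uncorrelated errors the observed covariances equal the true-score covariances, so only the own-variance terms attenuate.
True-score variance = [20.9²·0.70 + 11.4²·0.57 + 10.6²·0.77] + 367.057 = 466.361 + 367.057 = 833.419.
Reliability = 833.419 / 1046.19 = 0.797.

0.797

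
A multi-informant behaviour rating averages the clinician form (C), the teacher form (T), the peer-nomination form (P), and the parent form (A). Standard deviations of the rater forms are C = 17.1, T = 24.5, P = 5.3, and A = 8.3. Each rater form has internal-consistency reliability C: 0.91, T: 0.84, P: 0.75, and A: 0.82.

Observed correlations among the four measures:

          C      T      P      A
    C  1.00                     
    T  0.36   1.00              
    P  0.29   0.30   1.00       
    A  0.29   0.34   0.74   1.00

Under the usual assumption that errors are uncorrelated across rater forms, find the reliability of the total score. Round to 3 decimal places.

Var(C+T+P+A) = 17.1² + 24.5² + 5.3² + 8.3² + 2·[17.1·24.5·0.36 + 17.1·5.3·0.29 + 17.1·8.3·0.29 + 24.5·5.3·0.30 + 24.5·8.3·0.34 + 5.3·8.3·0.74] = 989.64 + 717.822 = 1707.46.
With uncorrelated errors the cross-covariances are all true-score covariance, so they carry over unchanged; only the diagonal terms shrink to ρᵢσᵢ².
True-score variance = [17.1²·0.91 + 24.5²·0.84 + 5.3²·0.75 + 8.3²·0.82] + 717.822 = 847.86 + 717.822 = 1565.68.
Reliability = 1565.68 / 1707.46 = 0.917.

0.917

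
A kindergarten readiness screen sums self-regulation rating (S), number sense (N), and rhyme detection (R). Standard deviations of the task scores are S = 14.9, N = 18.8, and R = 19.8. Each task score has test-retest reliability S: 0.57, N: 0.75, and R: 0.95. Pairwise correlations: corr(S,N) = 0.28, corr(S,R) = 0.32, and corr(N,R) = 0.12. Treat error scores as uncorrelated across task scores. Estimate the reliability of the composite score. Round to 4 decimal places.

0.8550

Var(S+N+R) = 14.9² + 18.8² + 19.8² + 2·[14.9·18.8·0.28 + 14.9·19.8·0.32 + 18.8·19.8·0.12] = 967.49 + 435.018 = 1402.51.
Because errors are independent across components, Cov(Tᵢ,Tⱼ) = Cov(Xᵢ,Xⱼ); the off-diagonal part of the true-score variance is the same as above.
True-score variance = [14.9²·0.57 + 18.8²·0.75 + 19.8²·0.95] + 435.018 = 764.064 + 435.018 = 1199.08.
Reliability = 1199.08 / 1402.51 = 0.8550.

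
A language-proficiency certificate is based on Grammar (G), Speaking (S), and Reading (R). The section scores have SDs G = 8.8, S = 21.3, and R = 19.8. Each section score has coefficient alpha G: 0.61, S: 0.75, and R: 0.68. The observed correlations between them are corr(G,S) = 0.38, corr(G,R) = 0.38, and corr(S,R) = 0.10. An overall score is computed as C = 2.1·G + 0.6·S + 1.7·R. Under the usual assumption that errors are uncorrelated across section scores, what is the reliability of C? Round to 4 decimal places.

0.7742

Var(C) = 2.1²·8.8² + 0.6²·21.3² + 1.7²·19.8² + 2·[1.26·8.8·21.3·0.38 + 3.57·8.8·19.8·0.38 + 1.02·21.3·19.8·0.10] = 1637.83 + 738.275 = 2376.11.
With uncorrelated errors the cross-covariances are all true-score covariance, so they carry over unchanged; only the diagonal terms shrink to ρᵢσᵢ².
True-score variance = [2.1²·8.8²·0.61 + 0.6²·21.3²·0.75 + 1.7²·19.8²·0.68] + 738.275 = 1101.25 + 738.275 = 1839.53.
Reliability = 1839.53 / 2376.11 = 0.7742.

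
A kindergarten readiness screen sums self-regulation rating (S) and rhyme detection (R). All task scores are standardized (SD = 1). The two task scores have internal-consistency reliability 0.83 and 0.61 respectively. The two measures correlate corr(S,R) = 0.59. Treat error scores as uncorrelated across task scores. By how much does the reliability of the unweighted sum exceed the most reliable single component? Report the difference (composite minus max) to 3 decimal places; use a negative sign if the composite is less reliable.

-0.006

Var(sum) = 2 + 1.18 = 3.18; true-score variance = 1.44 + 1.18 = 2.62; composite reliability = 0.8239.
Max component reliability = 0.8300.
Difference = 0.8239 − 0.8300 = -0.006.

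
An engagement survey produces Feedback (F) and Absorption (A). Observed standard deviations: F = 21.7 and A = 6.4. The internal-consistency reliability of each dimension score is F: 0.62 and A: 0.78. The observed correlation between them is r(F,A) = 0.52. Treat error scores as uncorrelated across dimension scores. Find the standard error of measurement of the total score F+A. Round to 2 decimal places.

13.71

Var(total) = 511.85 + 144.435 = 656.285.
True-score variance = 323.901 + 144.435 = 468.336, so reliability = 0.7136.
Error variance = 656.285 − 468.336 = 187.949; SEM = √187.949 = 13.71.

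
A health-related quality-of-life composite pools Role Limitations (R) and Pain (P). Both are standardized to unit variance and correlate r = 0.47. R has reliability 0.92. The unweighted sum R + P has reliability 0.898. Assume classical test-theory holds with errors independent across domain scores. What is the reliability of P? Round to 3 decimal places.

0.780

Var(R+P) = 2 + 2·0.47 = 2.940.
True-score variance = ρ_R + ρ_P + 2·0.47, so 0.898 = (0.92 + ρ_P + 0.94) / 2.940.
ρ_P = 0.898·2.940 − 0.92 − 0.94 = 0.780.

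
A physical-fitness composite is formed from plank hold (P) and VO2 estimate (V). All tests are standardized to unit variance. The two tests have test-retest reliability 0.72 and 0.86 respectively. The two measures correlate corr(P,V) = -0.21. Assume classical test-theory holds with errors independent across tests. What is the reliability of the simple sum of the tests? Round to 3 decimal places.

Var(P+V) = 2 + 2·[(-0.21)] = 2 − 0.42 = 1.58.
Because errors are independent across components, Cov(Tᵢ,Tⱼ) = Cov(Xᵢ,Xⱼ); the off-diagonal part of the true-score variance is the same as above.
True-score variance = [0.72 + 0.86] − 0.42 = 1.58 − 0.42 = 1.16.
Reliability = 1.16 / 1.58 = 0.734.

0.734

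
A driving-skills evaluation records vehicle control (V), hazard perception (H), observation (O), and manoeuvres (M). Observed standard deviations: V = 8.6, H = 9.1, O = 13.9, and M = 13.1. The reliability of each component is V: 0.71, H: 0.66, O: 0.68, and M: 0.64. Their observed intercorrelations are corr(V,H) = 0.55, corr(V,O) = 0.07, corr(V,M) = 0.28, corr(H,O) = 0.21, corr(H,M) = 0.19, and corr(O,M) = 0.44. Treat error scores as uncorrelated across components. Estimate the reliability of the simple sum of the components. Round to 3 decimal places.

0.817

Var(V+H+O+M) = 8.6² + 9.1² + 13.9² + 13.1² + 2·[8.6·9.1·0.55 + 8.6·13.9·0.07 + 8.6·13.1·0.28 + 9.1·13.9·0.21 + 9.1·13.1·0.19 + 13.9·13.1·0.44] = 521.59 + 424.576 = 946.166.
Under uncorrelated errors the observed covariances equal the true-score covariances, so only the own-variance terms attenuate.
True-score variance = [8.6²·0.71 + 9.1²·0.66 + 13.9²·0.68 + 13.1²·0.64] + 424.576 = 348.379 + 424.576 = 772.955.
Reliability = 772.955 / 946.166 = 0.817.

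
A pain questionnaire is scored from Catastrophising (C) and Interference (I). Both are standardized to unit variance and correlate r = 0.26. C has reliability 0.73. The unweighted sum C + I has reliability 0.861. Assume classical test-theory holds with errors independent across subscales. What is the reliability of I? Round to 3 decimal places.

0.920

Var(C+I) = 2 + 2·0.26 = 2.520.
True-score variance = ρ_C + ρ_I + 2·0.26, so 0.861 = (0.73 + ρ_I + 0.52) / 2.520.
ρ_I = 0.861·2.520 − 0.73 − 0.52 = 0.920.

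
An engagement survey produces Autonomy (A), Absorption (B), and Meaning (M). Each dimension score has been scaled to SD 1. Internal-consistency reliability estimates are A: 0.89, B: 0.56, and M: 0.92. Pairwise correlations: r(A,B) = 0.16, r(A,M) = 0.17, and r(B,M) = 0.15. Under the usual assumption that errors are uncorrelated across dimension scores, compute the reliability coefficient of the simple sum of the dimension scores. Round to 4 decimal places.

0.8409

Var(A+B+M) = 3 + 2·[0.16 + 0.17 + 0.15] = 3 + 0.96 = 3.96.
Because errors are independent across components, Cov(Tᵢ,Tⱼ) = Cov(Xᵢ,Xⱼ); the off-diagonal part of the true-score variance is the same as above.
True-score variance = [0.89 + 0.56 + 0.92] + 0.96 = 2.37 + 0.96 = 3.33.
Reliability = 3.33 / 3.96 = 0.8409.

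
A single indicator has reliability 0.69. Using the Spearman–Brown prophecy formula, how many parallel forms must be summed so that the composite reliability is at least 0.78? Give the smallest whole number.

2

k ≥ ρ*(1−ρ₁)/(ρ₁(1−ρ*)) = 0.78·0.31 / (0.69·0.22) = 1.593.
Smallest integer k = 2.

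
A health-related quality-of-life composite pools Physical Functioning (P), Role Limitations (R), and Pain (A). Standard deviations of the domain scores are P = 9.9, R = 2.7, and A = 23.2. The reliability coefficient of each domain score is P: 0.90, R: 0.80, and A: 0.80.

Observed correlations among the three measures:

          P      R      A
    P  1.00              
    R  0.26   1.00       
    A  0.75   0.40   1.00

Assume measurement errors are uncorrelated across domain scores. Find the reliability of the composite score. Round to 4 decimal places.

0.8870

Var(P+R+A) = 9.9² + 2.7² + 23.2² + 2·[9.9·2.7·0.26 + 9.9·23.2·0.75 + 2.7·23.2·0.40] = 643.54 + 408.532 = 1052.07.
Under uncorrelated errors the observed covariances equal the true-score covariances, so only the own-variance terms attenuate.
True-score variance = [9.9²·0.90 + 2.7²·0.80 + 23.2²·0.80] + 408.532 = 524.633 + 408.532 = 933.165.
Reliability = 933.165 / 1052.07 = 0.8870.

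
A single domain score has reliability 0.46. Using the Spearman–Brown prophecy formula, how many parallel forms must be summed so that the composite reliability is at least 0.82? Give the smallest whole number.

6

k ≥ ρ*(1−ρ₁)/(ρ₁(1−ρ*)) = 0.82·0.54 / (0.46·0.18) = 5.348.
Smallest integer k = 6.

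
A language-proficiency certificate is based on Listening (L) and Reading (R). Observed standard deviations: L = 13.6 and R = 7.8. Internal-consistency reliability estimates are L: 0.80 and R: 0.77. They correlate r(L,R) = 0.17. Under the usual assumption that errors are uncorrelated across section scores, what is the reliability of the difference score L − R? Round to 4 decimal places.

Var(L−R) = 13.6² + 7.8² − 2·13.6·7.8·0.17 = 245.8 − 36.0672 = 209.733.
Because errors are independent across components, Cov(Tᵢ,Tⱼ) = Cov(Xᵢ,Xⱼ); the off-diagonal part of the true-score variance is the same as above.
True-score variance = [13.6²·0.80 + 7.8²·0.77] − 36.0672 = 194.815 − 36.0672 = 158.748.
Reliability = 158.748 / 209.733 = 0.7569.

0.7569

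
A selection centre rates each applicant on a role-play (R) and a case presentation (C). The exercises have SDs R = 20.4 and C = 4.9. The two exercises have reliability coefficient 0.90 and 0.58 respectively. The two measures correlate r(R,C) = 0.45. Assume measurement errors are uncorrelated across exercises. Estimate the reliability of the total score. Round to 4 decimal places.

Var(R+C) = 20.4² + 4.9² + 2·[20.4·4.9·0.45] = 440.17 + 89.964 = 530.134.
Under uncorrelated errors the observed covariances equal the true-score covariances, so only the own-variance terms attenuate.
True-score variance = [20.4²·0.90 + 4.9²·0.58] + 89.964 = 388.47 + 89.964 = 478.434.
Reliability = 478.434 / 530.134 = 0.9025.

0.9025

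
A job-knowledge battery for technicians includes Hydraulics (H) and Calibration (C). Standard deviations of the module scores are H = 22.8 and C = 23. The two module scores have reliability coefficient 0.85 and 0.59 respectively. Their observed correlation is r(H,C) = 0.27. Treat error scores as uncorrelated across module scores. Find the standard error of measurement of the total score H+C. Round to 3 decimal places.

17.172

Var(total) = 1048.84 + 283.176 = 1332.02.
True-score variance = 753.974 + 283.176 = 1037.15, so reliability = 0.7786.
Error variance = 1332.02 − 1037.15 = 294.866; SEM = √294.866 = 17.172.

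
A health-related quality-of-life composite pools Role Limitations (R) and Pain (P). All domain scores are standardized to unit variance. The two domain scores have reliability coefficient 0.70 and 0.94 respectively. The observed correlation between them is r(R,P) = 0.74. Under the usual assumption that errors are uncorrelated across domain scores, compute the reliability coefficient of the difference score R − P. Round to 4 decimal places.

Var(R−P) = 1 + 1 − 2·0.74 = 2 − 1.48 = 0.52.
Because errors are independent across components, Cov(Tᵢ,Tⱼ) = Cov(Xᵢ,Xⱼ); the off-diagonal part of the true-score variance is the same as above.
True-score variance = [0.70 + 0.94] − 1.48 = 1.64 − 1.48 = 0.16.
Reliability = 0.16 / 0.52 = 0.3077.

0.3077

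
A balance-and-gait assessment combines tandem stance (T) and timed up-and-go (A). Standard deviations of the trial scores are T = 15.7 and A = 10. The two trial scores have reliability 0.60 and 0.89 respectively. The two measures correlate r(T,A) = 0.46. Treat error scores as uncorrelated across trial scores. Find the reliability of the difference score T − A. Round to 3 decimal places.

0.458

Var(T−A) = 15.7² + 10² − 2·15.7·10·0.46 = 346.49 − 144.44 = 202.05.
Under uncorrelated errors the observed covariances equal the true-score covariances, so only the own-variance terms attenuate.
True-score variance = [15.7²·0.60 + 10²·0.89] − 144.44 = 236.894 − 144.44 = 92.454.
Reliability = 92.454 / 202.05 = 0.458.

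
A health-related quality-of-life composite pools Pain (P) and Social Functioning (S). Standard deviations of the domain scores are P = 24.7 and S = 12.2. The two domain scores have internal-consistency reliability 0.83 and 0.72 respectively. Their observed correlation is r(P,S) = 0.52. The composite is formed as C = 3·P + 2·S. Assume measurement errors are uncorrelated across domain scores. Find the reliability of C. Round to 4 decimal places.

Var(C) = 3²·24.7² + 2²·12.2² + 2·[6·24.7·12.2·0.52] = 6086.17 + 1880.36 = 7966.53.
Under uncorrelated errors the observed covariances equal the true-score covariances, so only the own-variance terms attenuate.
True-score variance = [3²·24.7²·0.83 + 2²·12.2²·0.72] + 1880.36 = 4986.03 + 1880.36 = 6866.39.
Reliability = 6866.39 / 7966.53 = 0.8619.

0.8619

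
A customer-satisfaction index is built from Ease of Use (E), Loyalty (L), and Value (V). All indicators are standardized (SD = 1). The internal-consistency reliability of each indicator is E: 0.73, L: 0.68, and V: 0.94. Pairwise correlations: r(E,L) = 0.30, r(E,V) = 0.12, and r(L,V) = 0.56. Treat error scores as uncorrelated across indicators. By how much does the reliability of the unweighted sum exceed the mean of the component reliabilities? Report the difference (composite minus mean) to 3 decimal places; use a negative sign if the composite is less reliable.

Var(sum) = 3 + 1.96 = 4.96; true-score variance = 2.35 + 1.96 = 4.31; composite reliability = 0.8690.
Mean component reliability = 0.7833.
Difference = 0.8690 − 0.7833 = 0.086.

0.086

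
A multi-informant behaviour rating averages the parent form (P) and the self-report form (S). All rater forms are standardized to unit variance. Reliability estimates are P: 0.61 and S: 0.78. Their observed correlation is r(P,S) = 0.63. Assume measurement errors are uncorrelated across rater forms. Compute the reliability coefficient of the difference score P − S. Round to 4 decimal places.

0.1757

Var(P−S) = 1 + 1 − 2·0.63 = 2 − 1.26 = 0.74.
Because errors are independent across components, Cov(Tᵢ,Tⱼ) = Cov(Xᵢ,Xⱼ); the off-diagonal part of the true-score variance is the same as above.
True-score variance = [0.61 + 0.78] − 1.26 = 1.39 − 1.26 = 0.13.
Reliability = 0.13 / 0.74 = 0.1757.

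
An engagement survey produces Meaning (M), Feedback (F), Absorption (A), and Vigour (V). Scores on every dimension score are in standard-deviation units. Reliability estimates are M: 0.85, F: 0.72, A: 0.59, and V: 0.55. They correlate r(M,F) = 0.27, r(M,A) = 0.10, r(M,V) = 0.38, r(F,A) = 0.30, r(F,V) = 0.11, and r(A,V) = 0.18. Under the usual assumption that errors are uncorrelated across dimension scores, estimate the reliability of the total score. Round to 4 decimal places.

0.8069

Var(M+F+A+V) = 4 + 2·[0.27 + 0.10 + 0.38 + 0.30 + 0.11 + 0.18] = 4 + 2.68 = 6.68.
With uncorrelated errors the cross-covariances are all true-score covariance, so they carry over unchanged; only the diagonal terms shrink to ρᵢσᵢ².
True-score variance = [0.85 + 0.72 + 0.59 + 0.55] + 2.68 = 2.71 + 2.68 = 5.39.
Reliability = 5.39 / 6.68 = 0.8069.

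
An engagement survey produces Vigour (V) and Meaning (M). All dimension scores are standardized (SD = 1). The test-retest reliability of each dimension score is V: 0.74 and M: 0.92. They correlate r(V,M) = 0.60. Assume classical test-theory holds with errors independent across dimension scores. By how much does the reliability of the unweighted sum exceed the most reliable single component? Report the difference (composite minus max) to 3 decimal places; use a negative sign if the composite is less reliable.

Var(sum) = 2 + 1.2 = 3.2; true-score variance = 1.66 + 1.2 = 2.86; composite reliability = 0.8938.
Max component reliability = 0.9200.
Difference = 0.8938 − 0.9200 = -0.026.

-0.026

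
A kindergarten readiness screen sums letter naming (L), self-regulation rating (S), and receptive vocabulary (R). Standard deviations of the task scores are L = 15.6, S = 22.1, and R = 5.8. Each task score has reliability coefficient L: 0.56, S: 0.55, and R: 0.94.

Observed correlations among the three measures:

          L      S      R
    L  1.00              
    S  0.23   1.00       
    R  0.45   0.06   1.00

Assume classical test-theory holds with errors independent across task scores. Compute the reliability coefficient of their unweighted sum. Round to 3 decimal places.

Var(L+S+R) = 15.6² + 22.1² + 5.8² + 2·[15.6·22.1·0.23 + 15.6·5.8·0.45 + 22.1·5.8·0.06] = 765.41 + 255.403 = 1020.81.
With uncorrelated errors the cross-covariances are all true-score covariance, so they carry over unchanged; only the diagonal terms shrink to ρᵢσᵢ².
True-score variance = [15.6²·0.56 + 22.1²·0.55 + 5.8²·0.94] + 255.403 = 436.529 + 255.403 = 691.932.
Reliability = 691.932 / 1020.81 = 0.678.

0.678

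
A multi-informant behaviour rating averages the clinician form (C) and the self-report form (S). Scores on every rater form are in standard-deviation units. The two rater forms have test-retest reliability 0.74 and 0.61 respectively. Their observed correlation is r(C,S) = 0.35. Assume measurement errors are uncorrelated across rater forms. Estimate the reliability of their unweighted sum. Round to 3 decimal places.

0.759

Var(C+S) = 2 + 2·[0.35] = 2 + 0.7 = 2.7.
Because errors are independent across components, Cov(Tᵢ,Tⱼ) = Cov(Xᵢ,Xⱼ); the off-diagonal part of the true-score variance is the same as above.
True-score variance = [0.74 + 0.61] + 0.7 = 1.35 + 0.7 = 2.05.
Reliability = 2.05 / 2.7 = 0.759.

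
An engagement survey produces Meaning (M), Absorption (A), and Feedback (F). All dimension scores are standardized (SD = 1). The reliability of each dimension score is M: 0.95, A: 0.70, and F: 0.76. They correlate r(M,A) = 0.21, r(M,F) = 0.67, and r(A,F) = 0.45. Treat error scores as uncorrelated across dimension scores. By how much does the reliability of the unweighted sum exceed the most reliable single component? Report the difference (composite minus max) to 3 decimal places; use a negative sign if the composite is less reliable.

Var(sum) = 3 + 2.66 = 5.66; true-score variance = 2.41 + 2.66 = 5.07; composite reliability = 0.8958.
Max component reliability = 0.9500.
Difference = 0.8958 − 0.9500 = -0.054.

-0.054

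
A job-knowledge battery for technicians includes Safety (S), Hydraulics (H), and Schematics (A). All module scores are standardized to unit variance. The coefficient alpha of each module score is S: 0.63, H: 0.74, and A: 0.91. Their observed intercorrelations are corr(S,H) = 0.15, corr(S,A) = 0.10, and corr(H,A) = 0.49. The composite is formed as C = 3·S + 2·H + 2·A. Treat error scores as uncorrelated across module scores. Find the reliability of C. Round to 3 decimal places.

Var(C) = 3² + 2² + 2² + 2·[6·0.15 + 6·0.10 + 4·0.49] = 17 + 6.92 = 23.92.
With uncorrelated errors the cross-covariances are all true-score covariance, so they carry over unchanged; only the diagonal terms shrink to ρᵢσᵢ².
True-score variance = [3²·0.63 + 2²·0.74 + 2²·0.91] + 6.92 = 12.27 + 6.92 = 19.19.
Reliability = 19.19 / 23.92 = 0.802.

0.802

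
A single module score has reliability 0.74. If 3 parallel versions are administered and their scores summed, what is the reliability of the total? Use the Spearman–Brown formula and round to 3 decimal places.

ρ_k = kρ / (1 + (k−1)ρ) = 3·0.74 / (1 + 2·0.74) = 2.220 / 2.480 = 0.895.

0.895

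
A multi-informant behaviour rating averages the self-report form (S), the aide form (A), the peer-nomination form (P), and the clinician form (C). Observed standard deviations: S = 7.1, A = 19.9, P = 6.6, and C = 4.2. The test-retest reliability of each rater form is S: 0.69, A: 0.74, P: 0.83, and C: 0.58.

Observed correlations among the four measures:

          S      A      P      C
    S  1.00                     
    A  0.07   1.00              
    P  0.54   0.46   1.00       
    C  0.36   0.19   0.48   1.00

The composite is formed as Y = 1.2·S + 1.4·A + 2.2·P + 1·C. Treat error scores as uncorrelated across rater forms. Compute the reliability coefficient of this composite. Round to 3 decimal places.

Var(Y) = 1.2²·7.1² + 1.4²·19.9² + 2.2²·6.6² + 4.2² + 2·[1.68·7.1·19.9·0.07 + 2.64·7.1·6.6·0.54 + 1.2·7.1·4.2·0.36 + 3.08·19.9·6.6·0.46 + 1.4·19.9·4.2·0.19 + 2.2·6.6·4.2·0.48] = 1077.24 + 667.777 = 1745.02.
Under uncorrelated errors the observed covariances equal the true-score covariances, so only the own-variance terms attenuate.
True-score variance = [1.2²·7.1²·0.69 + 1.4²·19.9²·0.74 + 2.2²·6.6²·0.83 + 4.2²·0.58] + 667.777 = 809.681 + 667.777 = 1477.46.
Reliability = 1477.46 / 1745.02 = 0.847.

0.847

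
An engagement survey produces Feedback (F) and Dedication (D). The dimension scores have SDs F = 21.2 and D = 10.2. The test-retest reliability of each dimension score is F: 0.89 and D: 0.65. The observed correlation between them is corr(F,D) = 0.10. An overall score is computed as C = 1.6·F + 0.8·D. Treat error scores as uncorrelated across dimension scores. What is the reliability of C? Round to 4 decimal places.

Var(C) = 1.6²·21.2² + 0.8²·10.2² + 2·[1.28·21.2·10.2·0.10] = 1217.15 + 55.3574 = 1272.51.
With uncorrelated errors the cross-covariances are all true-score covariance, so they carry over unchanged; only the diagonal terms shrink to ρᵢσᵢ².
True-score variance = [1.6²·21.2²·0.89 + 0.8²·10.2²·0.65] + 55.3574 = 1067.28 + 55.3574 = 1122.64.
Reliability = 1122.64 / 1272.51 = 0.8822.

0.8822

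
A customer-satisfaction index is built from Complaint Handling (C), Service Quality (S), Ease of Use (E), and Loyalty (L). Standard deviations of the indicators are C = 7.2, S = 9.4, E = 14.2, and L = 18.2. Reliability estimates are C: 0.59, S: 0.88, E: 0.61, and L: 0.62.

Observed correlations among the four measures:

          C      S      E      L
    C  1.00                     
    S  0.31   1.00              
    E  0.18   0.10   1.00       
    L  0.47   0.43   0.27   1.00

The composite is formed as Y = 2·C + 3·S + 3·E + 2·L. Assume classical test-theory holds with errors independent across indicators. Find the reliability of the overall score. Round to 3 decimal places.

Var(Y) = 2²·7.2² + 3²·9.4² + 3²·14.2² + 2²·18.2² + 2·[6·7.2·9.4·0.31 + 6·7.2·14.2·0.18 + 4·7.2·18.2·0.47 + 9·9.4·14.2·0.10 + 6·9.4·18.2·0.43 + 6·14.2·18.2·0.27] = 4142.32 + 2925.7 = 7068.02.
Because errors are independent across components, Cov(Tᵢ,Tⱼ) = Cov(Xᵢ,Xⱼ); the off-diagonal part of the true-score variance is the same as above.
True-score variance = [2²·7.2²·0.59 + 3²·9.4²·0.88 + 3²·14.2²·0.61 + 2²·18.2²·0.62] + 2925.7 = 2750.63 + 2925.7 = 5676.33.
Reliability = 5676.33 / 7068.02 = 0.803.

0.803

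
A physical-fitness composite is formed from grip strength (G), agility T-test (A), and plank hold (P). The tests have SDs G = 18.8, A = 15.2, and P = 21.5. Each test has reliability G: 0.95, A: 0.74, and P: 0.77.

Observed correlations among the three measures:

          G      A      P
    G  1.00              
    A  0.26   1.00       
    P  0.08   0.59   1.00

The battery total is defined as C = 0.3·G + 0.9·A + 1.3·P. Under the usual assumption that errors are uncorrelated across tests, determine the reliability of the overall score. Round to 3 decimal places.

0.848

Var(C) = 0.3²·18.8² + 0.9²·15.2² + 1.3²·21.5² + 2·[0.27·18.8·15.2·0.26 + 0.39·18.8·21.5·0.08 + 1.17·15.2·21.5·0.59] = 1000.15 + 516.523 = 1516.68.
With uncorrelated errors the cross-covariances are all true-score covariance, so they carry over unchanged; only the diagonal terms shrink to ρᵢσᵢ².
True-score variance = [0.3²·18.8²·0.95 + 0.9²·15.2²·0.74 + 1.3²·21.5²·0.77] + 516.523 = 770.23 + 516.523 = 1286.75.
Reliability = 1286.75 / 1516.68 = 0.848.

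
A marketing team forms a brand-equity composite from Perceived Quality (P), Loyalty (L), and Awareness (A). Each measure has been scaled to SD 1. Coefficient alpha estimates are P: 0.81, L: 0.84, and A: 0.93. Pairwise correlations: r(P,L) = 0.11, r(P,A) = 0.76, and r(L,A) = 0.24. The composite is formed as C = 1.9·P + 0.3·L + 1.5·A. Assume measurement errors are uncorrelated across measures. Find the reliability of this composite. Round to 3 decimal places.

0.919

Var(C) = 1.9² + 0.3² + 1.5² + 2·[0.57·0.11 + 2.85·0.76 + 0.45·0.24] = 5.95 + 4.6734 = 10.6234.
Because errors are independent across components, Cov(Tᵢ,Tⱼ) = Cov(Xᵢ,Xⱼ); the off-diagonal part of the true-score variance is the same as above.
True-score variance = [1.9²·0.81 + 0.3²·0.84 + 1.5²·0.93] + 4.6734 = 5.0922 + 4.6734 = 9.7656.
Reliability = 9.7656 / 10.6234 = 0.919.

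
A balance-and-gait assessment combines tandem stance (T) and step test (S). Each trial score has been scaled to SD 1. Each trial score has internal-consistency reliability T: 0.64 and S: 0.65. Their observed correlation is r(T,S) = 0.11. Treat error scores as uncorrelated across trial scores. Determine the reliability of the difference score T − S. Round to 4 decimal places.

Var(T−S) = 1 + 1 − 2·0.11 = 2 − 0.22 = 1.78.
Under uncorrelated errors the observed covariances equal the true-score covariances, so only the own-variance terms attenuate.
True-score variance = [0.64 + 0.65] − 0.22 = 1.29 − 0.22 = 1.07.
Reliability = 1.07 / 1.78 = 0.6011.

0.6011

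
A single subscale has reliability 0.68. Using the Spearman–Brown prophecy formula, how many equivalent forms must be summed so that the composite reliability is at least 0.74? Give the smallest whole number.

2

k ≥ ρ*(1−ρ₁)/(ρ₁(1−ρ*)) = 0.74·0.32 / (0.68·0.26) = 1.339.
Smallest integer k = 2.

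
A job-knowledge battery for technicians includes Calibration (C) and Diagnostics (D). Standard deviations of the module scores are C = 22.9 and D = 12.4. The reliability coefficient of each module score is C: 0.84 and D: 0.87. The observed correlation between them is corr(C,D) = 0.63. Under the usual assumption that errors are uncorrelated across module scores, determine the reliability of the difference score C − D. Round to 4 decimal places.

Var(C−D) = 22.9² + 12.4² − 2·22.9·12.4·0.63 = 678.17 − 357.79 = 320.38.
Because errors are independent across components, Cov(Tᵢ,Tⱼ) = Cov(Xᵢ,Xⱼ); the off-diagonal part of the true-score variance is the same as above.
True-score variance = [22.9²·0.84 + 12.4²·0.87] − 357.79 = 574.276 − 357.79 = 216.486.
Reliability = 216.486 / 320.38 = 0.6757.

0.6757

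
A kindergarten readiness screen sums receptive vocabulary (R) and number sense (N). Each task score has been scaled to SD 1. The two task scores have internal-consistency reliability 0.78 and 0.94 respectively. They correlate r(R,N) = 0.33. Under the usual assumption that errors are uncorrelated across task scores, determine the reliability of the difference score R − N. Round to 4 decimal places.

0.7910

Var(R−N) = 1 + 1 − 2·0.33 = 2 − 0.66 = 1.34.
Under uncorrelated errors the observed covariances equal the true-score covariances, so only the own-variance terms attenuate.
True-score variance = [0.78 + 0.94] − 0.66 = 1.72 − 0.66 = 1.06.
Reliability = 1.06 / 1.34 = 0.7910.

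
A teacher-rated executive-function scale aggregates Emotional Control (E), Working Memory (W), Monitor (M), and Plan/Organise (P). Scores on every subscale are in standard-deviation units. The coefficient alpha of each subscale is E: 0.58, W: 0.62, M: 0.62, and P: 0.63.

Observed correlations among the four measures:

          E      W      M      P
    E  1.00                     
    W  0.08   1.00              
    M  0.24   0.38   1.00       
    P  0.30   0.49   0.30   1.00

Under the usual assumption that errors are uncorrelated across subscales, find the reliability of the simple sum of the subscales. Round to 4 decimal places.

Var(E+W+M+P) = 4 + 2·[0.08 + 0.24 + 0.30 + 0.38 + 0.49 + 0.30] = 4 + 3.58 = 7.58.
Because errors are independent across components, Cov(Tᵢ,Tⱼ) = Cov(Xᵢ,Xⱼ); the off-diagonal part of the true-score variance is the same as above.
True-score variance = [0.58 + 0.62 + 0.62 + 0.63] + 3.58 = 2.45 + 3.58 = 6.03.
Reliability = 6.03 / 7.58 = 0.7955.

0.7955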